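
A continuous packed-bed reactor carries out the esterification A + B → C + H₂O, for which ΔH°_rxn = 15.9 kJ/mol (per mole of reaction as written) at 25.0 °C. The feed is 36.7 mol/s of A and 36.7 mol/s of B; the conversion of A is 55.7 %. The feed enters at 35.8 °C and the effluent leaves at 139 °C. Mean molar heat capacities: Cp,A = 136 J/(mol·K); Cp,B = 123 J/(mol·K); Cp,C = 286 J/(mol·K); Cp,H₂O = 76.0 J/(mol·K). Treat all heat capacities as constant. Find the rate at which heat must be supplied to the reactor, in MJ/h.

Extent of reaction ξ = 0.557 × 36.7 = 20.442 mol/s
Reaction term: ξ·ΔH°_rxn = 20.442 × 15.9 = 325.03 kJ/s
Sensible, feed 35.8→25 °C: -102.66 kJ/s
Outlet flows (mol/s): A 16.258, B 16.258, C 20.442, H₂O 20.442
Sensible, products 25→139 °C: 1323.6 kJ/s
Q = ΔH = 1546 kJ/s = 1546 kW
Heat supplied = 5565.6 MJ/h

Q_in = 5570 MJ/h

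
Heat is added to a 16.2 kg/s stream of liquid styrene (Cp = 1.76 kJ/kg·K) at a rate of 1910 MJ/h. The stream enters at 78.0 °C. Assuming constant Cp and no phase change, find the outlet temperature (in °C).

Q = 1910 MJ/h = 530.56 kJ/s
ΔT = Q/(ṁ·Cp) = 530.56/(16.2×1.76) = 18.608 K
T_out = 78.0 + 18.608 = 96.608 °C

T_out = 96.6 °C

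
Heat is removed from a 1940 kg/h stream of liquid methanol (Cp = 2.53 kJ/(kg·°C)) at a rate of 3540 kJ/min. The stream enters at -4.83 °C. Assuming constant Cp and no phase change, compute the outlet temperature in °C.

T_out = -48.1 °C

Q = 3540 kJ/min = 212400 kJ/h
ΔT = Q/(ṁ·Cp) = 212400/(1940×2.53) = 43.275 K
T_out = -4.83 − 43.275 = -48.105 °C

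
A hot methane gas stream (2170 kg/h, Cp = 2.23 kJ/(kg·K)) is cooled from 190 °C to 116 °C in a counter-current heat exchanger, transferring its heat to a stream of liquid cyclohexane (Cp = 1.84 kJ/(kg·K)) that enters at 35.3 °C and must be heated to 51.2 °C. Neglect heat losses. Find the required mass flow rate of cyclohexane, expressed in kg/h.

ṁ_c = 12200 kg/h

Heat released by hot stream: Q = 2170 × 2.23 × (190 − 116) = 358090 kJ/h
Energy balance on cold side (adiabatic exchanger): Q = ṁ_c·Cp_c·(T_c,out − T_c,in)
ṁ_c = 358090 / [1.84 × (51.2 − 35.3)] = 12240 kg/h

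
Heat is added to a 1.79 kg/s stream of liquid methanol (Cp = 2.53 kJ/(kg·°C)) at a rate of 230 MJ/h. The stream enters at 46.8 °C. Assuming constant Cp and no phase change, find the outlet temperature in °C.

T_out = 60.9 °C

Q = 230 MJ/h = 63.889 kJ/s
ΔT = Q/(ṁ·Cp) = 63.889/(1.79×2.53) = 14.108 K
T_out = 46.8 + 14.108 = 60.908 °C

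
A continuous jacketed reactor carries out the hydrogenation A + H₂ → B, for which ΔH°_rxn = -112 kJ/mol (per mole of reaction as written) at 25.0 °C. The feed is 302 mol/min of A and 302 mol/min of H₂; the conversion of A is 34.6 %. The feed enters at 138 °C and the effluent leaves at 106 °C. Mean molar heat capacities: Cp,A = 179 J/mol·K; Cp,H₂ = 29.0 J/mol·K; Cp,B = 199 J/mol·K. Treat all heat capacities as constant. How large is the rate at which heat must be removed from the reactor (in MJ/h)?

Extent of reaction ξ = 0.346 × 302 = 104.49 mol/min
Reaction term: ξ·ΔH°_rxn = 104.49 × -112 = -11703 kJ/min
Sensible, feed 138→25 °C: -7098.2 kJ/min
Outlet flows (mol/min): A 197.51, H₂ 197.51, B 104.49
Sensible, products 25→106 °C: 5011.9 kJ/min
Q = ΔH = -13789 kJ/min = -229.82 kW
Heat removed = 827.36 MJ/h

Q_out = 827 MJ/h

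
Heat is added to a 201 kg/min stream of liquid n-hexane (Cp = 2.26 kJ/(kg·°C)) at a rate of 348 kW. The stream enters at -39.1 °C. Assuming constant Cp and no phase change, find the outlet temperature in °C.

Q = 348 kW = 20880 kJ/min
ΔT = Q/(ṁ·Cp) = 20880/(201×2.26) = 45.965 K
T_out = -39.1 + 45.965 = 6.8649 °C

T_out = 6.86 °C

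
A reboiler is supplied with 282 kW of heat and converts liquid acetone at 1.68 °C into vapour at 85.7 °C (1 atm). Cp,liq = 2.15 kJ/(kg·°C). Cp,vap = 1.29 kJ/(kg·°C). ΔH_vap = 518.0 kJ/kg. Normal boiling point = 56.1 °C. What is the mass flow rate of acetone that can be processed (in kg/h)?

ṁ = 1510 kg/h

Δh = 2.15×(56.1−1.68) + 518.0 + 1.29×(85.7−56.1) = 673.19 kJ/kg
Q = 282 kW = 282 kJ/s = 1.0152e+06 kJ/h
ṁ = Q/Δh = 1.0152e+06 / 673.19 = 1508.1 kg/h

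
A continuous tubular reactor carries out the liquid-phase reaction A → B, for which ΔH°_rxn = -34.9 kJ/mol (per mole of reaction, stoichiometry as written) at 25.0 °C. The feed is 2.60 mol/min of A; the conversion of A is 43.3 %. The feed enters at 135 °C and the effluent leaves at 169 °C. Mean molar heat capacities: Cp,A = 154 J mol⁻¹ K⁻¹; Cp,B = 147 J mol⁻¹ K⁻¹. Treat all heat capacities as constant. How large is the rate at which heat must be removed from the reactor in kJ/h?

Extent of reaction ξ = 0.433 × 2.60 = 1.1258 mol/min
Reaction term: ξ·ΔH°_rxn = 1.1258 × -34.9 = -39.29 kJ/min
Sensible, feed 135→25 °C: -44.044 kJ/min
Outlet flows (mol/min): A 1.4742, B 1.1258
Sensible, products 25→169 °C: 56.523 kJ/min
Q = ΔH = -26.812 kJ/min = -0.44686 kW
Heat removed = 1608.7 kJ/h

Q_out = 1610 kJ/h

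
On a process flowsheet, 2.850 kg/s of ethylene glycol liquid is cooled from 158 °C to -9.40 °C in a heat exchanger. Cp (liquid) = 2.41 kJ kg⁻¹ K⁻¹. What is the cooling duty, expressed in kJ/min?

Q_c = 69000 kJ/min

Q = ṁ·Cp·ΔT = 2.850 × 2.41 × (-9.40 − 158) = -1149.8 kJ/s
Cooling duty = 68987 kJ/min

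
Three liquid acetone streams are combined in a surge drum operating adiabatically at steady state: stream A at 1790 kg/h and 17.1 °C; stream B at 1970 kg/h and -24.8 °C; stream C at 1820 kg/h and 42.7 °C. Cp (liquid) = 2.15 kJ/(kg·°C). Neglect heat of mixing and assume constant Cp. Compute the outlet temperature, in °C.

T_out = 10.7 °C

Adiabatic, steady state ⇒ Σ ṁᵢCp,ᵢ(T_out − Tᵢ) = 0
Σ ṁᵢCp,ᵢTᵢ = 1790×2.15×17.1 + 1970×2.15×-24.8 + 1820×2.15×42.7 = 127850
Σ ṁᵢCp,ᵢ = 1790×2.15 + 1970×2.15 + 1820×2.15 = 11997
T_out = 127850 / 11997 = 10.657 °C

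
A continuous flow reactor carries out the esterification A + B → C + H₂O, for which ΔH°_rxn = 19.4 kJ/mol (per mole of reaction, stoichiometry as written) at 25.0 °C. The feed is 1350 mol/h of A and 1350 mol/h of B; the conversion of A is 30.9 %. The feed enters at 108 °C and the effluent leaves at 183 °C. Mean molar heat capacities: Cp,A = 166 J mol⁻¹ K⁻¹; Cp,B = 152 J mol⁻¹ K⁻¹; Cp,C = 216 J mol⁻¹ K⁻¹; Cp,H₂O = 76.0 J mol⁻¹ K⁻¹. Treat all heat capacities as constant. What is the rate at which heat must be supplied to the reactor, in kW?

Q_in = 10.7 kW

Extent of reaction ξ = 0.309 × 1350 = 417.15 mol/h
Reaction term: ξ·ΔH°_rxn = 417.15 × 19.4 = 8092.7 kJ/h
Sensible, feed 108→25 °C: -35632 kJ/h
Outlet flows (mol/h): A 932.85, B 932.85, C 417.15, H₂O 417.15
Sensible, products 25→183 °C: 66116 kJ/h
Q = ΔH = 38577 kJ/h = 10.716 kW
Heat supplied = 10.716 kW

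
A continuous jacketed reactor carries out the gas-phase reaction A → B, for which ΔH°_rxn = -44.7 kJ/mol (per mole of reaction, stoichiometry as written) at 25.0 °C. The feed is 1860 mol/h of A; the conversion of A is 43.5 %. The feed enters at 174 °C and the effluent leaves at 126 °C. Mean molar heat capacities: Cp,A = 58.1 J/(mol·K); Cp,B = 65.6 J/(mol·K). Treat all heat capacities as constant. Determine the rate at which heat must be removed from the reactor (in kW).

Extent of reaction ξ = 0.435 × 1860 = 809.1 mol/h
Reaction term: ξ·ΔH°_rxn = 809.1 × -44.7 = -36167 kJ/h
Sensible, feed 174→25 °C: -16102 kJ/h
Outlet flows (mol/h): A 1050.9, B 809.1
Sensible, products 25→126 °C: 11528 kJ/h
Q = ΔH = -40741 kJ/h = -11.317 kW
Heat removed = 11.317 kW

Q_out = 11.3 kW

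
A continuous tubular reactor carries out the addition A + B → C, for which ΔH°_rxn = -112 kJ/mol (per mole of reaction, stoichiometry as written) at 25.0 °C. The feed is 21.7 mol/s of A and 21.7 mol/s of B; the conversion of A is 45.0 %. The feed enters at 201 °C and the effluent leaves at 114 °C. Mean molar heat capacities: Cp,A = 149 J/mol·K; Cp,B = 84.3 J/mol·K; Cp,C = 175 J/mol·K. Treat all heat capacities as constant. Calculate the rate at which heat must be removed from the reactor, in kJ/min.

Q_out = 95100 kJ/min

Extent of reaction ξ = 0.450 × 21.7 = 9.765 mol/s
Reaction term: ξ·ΔH°_rxn = 9.765 × -112 = -1093.7 kJ/s
Sensible, feed 201→25 °C: -891.02 kJ/s
Outlet flows (mol/s): A 11.935, B 11.935, C 9.765
Sensible, products 25→114 °C: 399.9 kJ/s
Q = ΔH = -1584.8 kJ/s = -1584.8 kW
Heat removed = 95088 kJ/min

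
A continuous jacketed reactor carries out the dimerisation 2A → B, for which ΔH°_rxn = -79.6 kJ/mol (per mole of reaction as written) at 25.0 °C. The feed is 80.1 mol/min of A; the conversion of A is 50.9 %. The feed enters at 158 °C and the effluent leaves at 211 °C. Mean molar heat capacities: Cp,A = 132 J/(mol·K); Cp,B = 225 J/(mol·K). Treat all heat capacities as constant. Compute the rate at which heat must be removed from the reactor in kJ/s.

Extent of reaction ξ = 0.509 × 80.1 / 2 = 20.385 mol/min
Reaction term: ξ·ΔH°_rxn = 20.385 × -79.6 = -1622.7 kJ/min
Sensible, feed 158→25 °C: -1406.2 kJ/min
Outlet flows (mol/min): A 39.329, B 20.385
Sensible, products 25→211 °C: 1818.7 kJ/min
Q = ΔH = -1210.2 kJ/min = -20.17 kW
Heat removed = 20.17 kJ/s

Q_out = 20.2 kJ/s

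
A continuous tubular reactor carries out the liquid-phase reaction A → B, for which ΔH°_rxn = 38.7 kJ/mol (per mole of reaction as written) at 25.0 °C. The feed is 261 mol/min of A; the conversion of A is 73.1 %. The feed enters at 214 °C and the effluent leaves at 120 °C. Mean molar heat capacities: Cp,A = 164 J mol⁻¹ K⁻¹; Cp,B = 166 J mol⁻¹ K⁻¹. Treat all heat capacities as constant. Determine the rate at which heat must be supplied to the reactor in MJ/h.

Q_in = 204 MJ/h

Extent of reaction ξ = 0.731 × 261 = 190.79 mol/min
Reaction term: ξ·ΔH°_rxn = 190.79 × 38.7 = 7383.6 kJ/min
Sensible, feed 214→25 °C: -8090 kJ/min
Outlet flows (mol/min): A 70.209, B 190.79
Sensible, products 25→120 °C: 4102.6 kJ/min
Q = ΔH = 3396.3 kJ/min = 56.605 kW
Heat supplied = 203.78 MJ/h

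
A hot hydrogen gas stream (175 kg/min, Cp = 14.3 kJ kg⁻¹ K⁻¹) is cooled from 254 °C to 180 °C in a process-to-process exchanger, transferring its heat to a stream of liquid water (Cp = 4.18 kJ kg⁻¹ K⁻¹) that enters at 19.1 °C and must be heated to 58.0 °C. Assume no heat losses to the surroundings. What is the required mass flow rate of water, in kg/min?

ṁ_c = 1140 kg/min

Heat released by hot stream: Q = 175 × 14.3 × (254 − 180) = 185180 kJ/min
Energy balance on cold side (adiabatic exchanger): Q = ṁ_c·Cp_c·(T_c,out − T_c,in)
ṁ_c = 185180 / [4.18 × (58.0 − 19.1)] = 1138.9 kg/min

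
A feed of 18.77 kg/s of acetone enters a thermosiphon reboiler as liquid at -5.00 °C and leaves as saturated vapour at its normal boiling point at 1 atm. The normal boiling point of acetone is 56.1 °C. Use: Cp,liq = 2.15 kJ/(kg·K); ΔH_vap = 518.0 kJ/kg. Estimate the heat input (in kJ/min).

liquid -5.00→56.1 °C: 131.37 kJ/kg
vaporisation at 56.1 °C: 518 kJ/kg
Δh = 131.37 + 518 = 649.37 kJ/kg
Q = ṁ·Δh = 18.77 kg/s × 649.37 kJ/kg = 12189 kJ/s
|Q| = 12189 kW = 731310 kJ/min

Q = 731000 kJ/min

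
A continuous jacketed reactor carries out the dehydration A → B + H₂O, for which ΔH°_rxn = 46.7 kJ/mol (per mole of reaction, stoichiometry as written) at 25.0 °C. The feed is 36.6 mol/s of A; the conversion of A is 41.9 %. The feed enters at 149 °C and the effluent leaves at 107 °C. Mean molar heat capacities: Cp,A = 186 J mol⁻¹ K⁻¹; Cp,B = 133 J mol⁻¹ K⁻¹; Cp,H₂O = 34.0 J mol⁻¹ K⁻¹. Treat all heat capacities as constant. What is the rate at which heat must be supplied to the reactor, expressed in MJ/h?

Extent of reaction ξ = 0.419 × 36.6 = 15.335 mol/s
Reaction term: ξ·ΔH°_rxn = 15.335 × 46.7 = 716.16 kJ/s
Sensible, feed 149→25 °C: -844.14 kJ/s
Outlet flows (mol/s): A 21.265, B 15.335, H₂O 15.335
Sensible, products 25→107 °C: 534.33 kJ/s
Q = ΔH = 406.35 kJ/s = 406.35 kW
Heat supplied = 1462.9 MJ/h

Q_in = 1460 MJ/h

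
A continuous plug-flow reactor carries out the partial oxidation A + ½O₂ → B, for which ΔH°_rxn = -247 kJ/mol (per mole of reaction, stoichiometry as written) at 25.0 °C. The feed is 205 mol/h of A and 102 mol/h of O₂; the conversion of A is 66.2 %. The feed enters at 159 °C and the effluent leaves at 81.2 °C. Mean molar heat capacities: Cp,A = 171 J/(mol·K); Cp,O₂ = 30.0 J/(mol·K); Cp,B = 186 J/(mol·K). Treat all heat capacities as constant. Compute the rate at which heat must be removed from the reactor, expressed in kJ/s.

Extent of reaction ξ = 0.662 × 205 = 135.71 mol/h
Reaction term: ξ·ΔH°_rxn = 135.71 × -247 = -33520 kJ/h
Sensible, feed 159→25 °C: -5107.4 kJ/h
Outlet flows (mol/h): A 69.29, O₂ 34.145, B 135.71
Sensible, products 25→81.2 °C: 2142.1 kJ/h
Q = ΔH = -36486 kJ/h = -10.135 kW
Heat removed = 10.135 kJ/s

Q_out = 10.1 kJ/s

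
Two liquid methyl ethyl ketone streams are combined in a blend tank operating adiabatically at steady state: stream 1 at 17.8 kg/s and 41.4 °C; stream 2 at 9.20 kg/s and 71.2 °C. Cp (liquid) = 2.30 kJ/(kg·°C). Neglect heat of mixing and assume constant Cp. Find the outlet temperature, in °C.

No heat crosses the boundary, so H_out = H_in.
T_out = Σ ṁᵢCp,ᵢTᵢ / Σ ṁᵢCp,ᵢ
      = 3201.5 / 62.1 = 51.554 °C

T_out = 51.6 °C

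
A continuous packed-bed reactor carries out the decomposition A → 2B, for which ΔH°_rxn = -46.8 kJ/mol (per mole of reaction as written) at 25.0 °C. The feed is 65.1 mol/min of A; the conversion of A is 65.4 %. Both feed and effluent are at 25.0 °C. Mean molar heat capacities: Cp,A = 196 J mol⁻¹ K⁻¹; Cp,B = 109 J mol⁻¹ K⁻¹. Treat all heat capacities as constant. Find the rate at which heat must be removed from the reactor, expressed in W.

Extent of reaction ξ = 0.654 × 65.1 = 42.575 mol/min
Reaction term: ξ·ΔH°_rxn = 42.575 × -46.8 = -1992.5 kJ/min
Q = ΔH = -1992.5 kJ/min = -33.209 kW
Heat removed = 33209 W

Q_out = 33200 W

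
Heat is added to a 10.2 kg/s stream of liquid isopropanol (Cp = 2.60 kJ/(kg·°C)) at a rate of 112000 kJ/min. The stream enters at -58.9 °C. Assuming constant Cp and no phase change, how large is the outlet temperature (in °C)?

T_out = 11.5 °C

Q = 112000 kJ/min = 1866.7 kJ/s
ΔT = Q/(ṁ·Cp) = 1866.7/(10.2×2.60) = 70.387 K
T_out = -58.9 + 70.387 = 11.487 °C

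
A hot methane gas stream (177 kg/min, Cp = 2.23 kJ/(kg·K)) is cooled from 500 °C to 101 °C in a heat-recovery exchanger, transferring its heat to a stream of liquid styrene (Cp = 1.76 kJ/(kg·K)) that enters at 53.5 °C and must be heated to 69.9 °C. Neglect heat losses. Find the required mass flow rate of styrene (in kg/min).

ṁ_c = 5460 kg/min

Heat released by hot stream: Q = 177 × 2.23 × (500 − 101) = 157490 kJ/min
Energy balance on cold side (adiabatic exchanger): Q = ṁ_c·Cp_c·(T_c,out − T_c,in)
ṁ_c = 157490 / [1.76 × (69.9 − 53.5)] = 5456.3 kg/min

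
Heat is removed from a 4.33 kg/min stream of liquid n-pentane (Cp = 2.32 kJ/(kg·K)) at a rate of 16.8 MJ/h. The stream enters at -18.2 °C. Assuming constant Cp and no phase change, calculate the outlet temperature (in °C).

Q = 16.8 MJ/h = 280 kJ/min
ΔT = Q/(ṁ·Cp) = 280/(4.33×2.32) = 27.873 K
T_out = -18.2 − 27.873 = -46.073 °C

T_out = -46.1 °C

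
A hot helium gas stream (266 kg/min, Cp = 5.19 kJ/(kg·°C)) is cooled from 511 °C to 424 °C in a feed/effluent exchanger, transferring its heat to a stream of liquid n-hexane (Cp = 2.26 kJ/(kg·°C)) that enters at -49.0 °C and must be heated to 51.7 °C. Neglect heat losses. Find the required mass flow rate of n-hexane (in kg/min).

Heat released by hot stream: Q = 266 × 5.19 × (511 − 424) = 120110 kJ/min
Energy balance on cold side (adiabatic exchanger): Q = ṁ_c·Cp_c·(T_c,out − T_c,in)
ṁ_c = 120110 / [2.26 × (51.7 − -49.0)] = 527.75 kg/min

ṁ_c = 528 kg/min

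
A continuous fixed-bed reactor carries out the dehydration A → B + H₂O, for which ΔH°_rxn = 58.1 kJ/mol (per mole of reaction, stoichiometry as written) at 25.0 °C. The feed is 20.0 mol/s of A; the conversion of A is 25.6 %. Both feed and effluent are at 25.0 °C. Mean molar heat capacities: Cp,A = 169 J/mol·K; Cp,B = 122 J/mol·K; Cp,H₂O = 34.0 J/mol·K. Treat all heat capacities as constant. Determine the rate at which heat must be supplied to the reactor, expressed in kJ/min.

Extent of reaction ξ = 0.256 × 20.0 = 5.12 mol/s
Reaction term: ξ·ΔH°_rxn = 5.12 × 58.1 = 297.47 kJ/s
Q = ΔH = 297.47 kJ/s = 297.47 kW
Heat supplied = 17848 kJ/min

Q_in = 17800 kJ/min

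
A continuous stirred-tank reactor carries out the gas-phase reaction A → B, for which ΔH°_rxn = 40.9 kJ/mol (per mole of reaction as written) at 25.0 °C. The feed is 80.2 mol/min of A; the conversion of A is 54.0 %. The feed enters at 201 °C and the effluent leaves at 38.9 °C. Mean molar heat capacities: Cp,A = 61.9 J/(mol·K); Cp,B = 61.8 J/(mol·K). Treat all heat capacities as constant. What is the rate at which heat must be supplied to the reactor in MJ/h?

Q_in = 58.0 MJ/h

Extent of reaction ξ = 0.540 × 80.2 = 43.308 mol/min
Reaction term: ξ·ΔH°_rxn = 43.308 × 40.9 = 1771.3 kJ/min
Sensible, feed 201→25 °C: -873.73 kJ/min
Outlet flows (mol/min): A 36.892, B 43.308
Sensible, products 25→38.9 °C: 68.945 kJ/min
Q = ΔH = 966.51 kJ/min = 16.109 kW
Heat supplied = 57.991 MJ/h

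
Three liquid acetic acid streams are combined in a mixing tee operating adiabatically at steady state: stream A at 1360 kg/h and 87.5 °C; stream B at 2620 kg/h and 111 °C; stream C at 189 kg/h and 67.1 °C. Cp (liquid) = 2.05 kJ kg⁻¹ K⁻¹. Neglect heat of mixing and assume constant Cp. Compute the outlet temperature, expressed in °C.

Energy balance with Q = 0: Σ ṁᵢCp,ᵢ(T_out − Tᵢ) = 0
T_out = Σ ṁᵢCp,ᵢTᵢ / Σ ṁᵢCp,ᵢ
      = 866130 / 8546.4 = 101.34 °C

T_out = 101 °C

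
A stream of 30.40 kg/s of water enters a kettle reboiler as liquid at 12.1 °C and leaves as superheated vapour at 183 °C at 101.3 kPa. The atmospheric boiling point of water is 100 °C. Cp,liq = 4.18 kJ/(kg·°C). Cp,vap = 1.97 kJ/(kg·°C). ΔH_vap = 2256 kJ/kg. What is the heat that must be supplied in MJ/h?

Q = 305000 MJ/h

liquid 12.1→100 °C: 367.42 kJ/kg
vaporisation at 100 °C: 2256 kJ/kg
vapour 100→183 °C: 163.51 kJ/kg
Δh = 367.42 + 2256 + 163.51 = 2786.9 kJ/kg
Q = ṁ·Δh = 30.40 kg/s × 2786.9 kJ/kg = 84723 kJ/s
|Q| = 84723 kW = 305000 MJ/h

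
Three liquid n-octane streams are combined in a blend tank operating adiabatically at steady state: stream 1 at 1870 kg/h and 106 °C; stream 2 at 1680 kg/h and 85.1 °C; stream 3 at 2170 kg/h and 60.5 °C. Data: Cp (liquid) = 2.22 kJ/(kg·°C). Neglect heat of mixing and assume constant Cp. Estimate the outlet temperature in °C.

Adiabatic, steady state ⇒ Σ ṁᵢCp,ᵢ(T_out − Tᵢ) = 0
T_out = Σ ṁᵢCp,ᵢTᵢ / Σ ṁᵢCp,ᵢ
      = 1.0489e+06 / 12698 = 82.6 °C

T_out = 82.6 °C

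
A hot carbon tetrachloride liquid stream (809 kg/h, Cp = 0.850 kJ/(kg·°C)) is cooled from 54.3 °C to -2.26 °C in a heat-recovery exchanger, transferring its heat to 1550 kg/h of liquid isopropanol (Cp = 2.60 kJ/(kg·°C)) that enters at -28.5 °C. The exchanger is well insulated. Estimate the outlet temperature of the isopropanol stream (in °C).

T_c,out = -18.8 °C

Heat released by hot stream: Q = 809 × 0.850 × (54.3 − -2.26) = 38893 kJ/h
Energy balance on cold side (adiabatic exchanger): Q = ṁ_c·Cp_c·(T_c,out − T_c,in)
T_c,out = -28.5 + 38893/(1550 × 2.60) = -18.849 °C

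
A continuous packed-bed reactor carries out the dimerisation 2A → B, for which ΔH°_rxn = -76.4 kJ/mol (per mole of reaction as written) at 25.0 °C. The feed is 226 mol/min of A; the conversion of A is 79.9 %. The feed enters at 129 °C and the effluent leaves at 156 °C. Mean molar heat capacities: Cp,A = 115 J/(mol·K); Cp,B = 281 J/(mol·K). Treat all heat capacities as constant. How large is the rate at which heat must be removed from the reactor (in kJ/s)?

Extent of reaction ξ = 0.799 × 226 / 2 = 90.287 mol/min
Reaction term: ξ·ΔH°_rxn = 90.287 × -76.4 = -6897.9 kJ/min
Sensible, feed 129→25 °C: -2703 kJ/min
Outlet flows (mol/min): A 45.426, B 90.287
Sensible, products 25→156 °C: 4007.9 kJ/min
Q = ΔH = -5593 kJ/min = -93.216 kW
Heat removed = 93.216 kJ/s

Q_out = 93.2 kJ/s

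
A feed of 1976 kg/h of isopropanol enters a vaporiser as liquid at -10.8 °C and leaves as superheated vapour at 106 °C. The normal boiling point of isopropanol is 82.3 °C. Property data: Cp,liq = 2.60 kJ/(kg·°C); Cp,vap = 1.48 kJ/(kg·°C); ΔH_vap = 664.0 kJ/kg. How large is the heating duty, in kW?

Q = 517 kW

liquid -10.8→82.3 °C: 242.06 kJ/kg
vaporisation at 82.3 °C: 664 kJ/kg
vapour 82.3→106 °C: 35.076 kJ/kg
Δh = 242.06 + 664 + 35.076 = 941.14 kJ/kg
Q = ṁ·Δh = 1976 kg/h × 941.14 kJ/kg = 1.8597e+06 kJ/h
|Q| = 516.58 kW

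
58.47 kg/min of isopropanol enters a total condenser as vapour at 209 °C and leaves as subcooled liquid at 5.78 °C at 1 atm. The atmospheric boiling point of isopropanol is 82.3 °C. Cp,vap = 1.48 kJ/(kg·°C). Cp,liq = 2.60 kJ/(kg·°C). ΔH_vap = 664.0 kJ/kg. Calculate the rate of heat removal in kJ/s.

vapour 209→82.3 °C: -187.52 kJ/kg
condensation at 82.3 °C: -664 kJ/kg
liquid 82.3→5.78 °C: -198.95 kJ/kg
Δh = -187.52 + -664 + -198.95 = -1050.5 kJ/kg
Q = ṁ·Δh = 58.47 kg/min × -1050.5 kJ/kg = -61421 kJ/min
|Q| = 1023.7 kW

Q_c = 1020 kJ/s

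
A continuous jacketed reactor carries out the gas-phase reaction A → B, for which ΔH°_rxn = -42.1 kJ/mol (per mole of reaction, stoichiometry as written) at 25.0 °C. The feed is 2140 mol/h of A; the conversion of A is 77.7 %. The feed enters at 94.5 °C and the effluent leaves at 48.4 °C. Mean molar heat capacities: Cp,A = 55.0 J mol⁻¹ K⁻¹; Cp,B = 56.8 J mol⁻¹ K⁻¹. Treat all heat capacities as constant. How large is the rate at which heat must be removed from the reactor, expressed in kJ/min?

Q_out = 1260 kJ/min

Extent of reaction ξ = 0.777 × 2140 = 1662.8 mol/h
Reaction term: ξ·ΔH°_rxn = 1662.8 × -42.1 = -70003 kJ/h
Sensible, feed 94.5→25 °C: -8180.1 kJ/h
Outlet flows (mol/h): A 477.22, B 1662.8
Sensible, products 25→48.4 °C: 2824.2 kJ/h
Q = ΔH = -75359 kJ/h = -20.933 kW
Heat removed = 1256 kJ/min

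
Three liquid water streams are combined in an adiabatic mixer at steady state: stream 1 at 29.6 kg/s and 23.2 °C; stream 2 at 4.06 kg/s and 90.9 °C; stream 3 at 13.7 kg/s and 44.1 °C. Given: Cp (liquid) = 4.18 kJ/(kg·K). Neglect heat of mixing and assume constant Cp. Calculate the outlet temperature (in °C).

Adiabatic, steady state ⇒ Σ ṁᵢCp,ᵢ(T_out − Tᵢ) = 0
Σ ṁᵢCp,ᵢTᵢ = 29.6×4.18×23.2 + 4.06×4.18×90.9 + 13.7×4.18×44.1 = 6938.6
Σ ṁᵢCp,ᵢ = 29.6×4.18 + 4.06×4.18 + 13.7×4.18 = 197.96
T_out = 6938.6 / 197.96 = 35.049 °C

T_out = 35.0 °C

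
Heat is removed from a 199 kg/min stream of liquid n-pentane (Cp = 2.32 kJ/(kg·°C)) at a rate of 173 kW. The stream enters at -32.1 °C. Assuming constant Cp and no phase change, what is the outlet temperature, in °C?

T_out = -54.6 °C

Q = 173 kW = 10380 kJ/min
ΔT = Q/(ṁ·Cp) = 10380/(199×2.32) = 22.483 K
T_out = -32.1 − 22.483 = -54.583 °C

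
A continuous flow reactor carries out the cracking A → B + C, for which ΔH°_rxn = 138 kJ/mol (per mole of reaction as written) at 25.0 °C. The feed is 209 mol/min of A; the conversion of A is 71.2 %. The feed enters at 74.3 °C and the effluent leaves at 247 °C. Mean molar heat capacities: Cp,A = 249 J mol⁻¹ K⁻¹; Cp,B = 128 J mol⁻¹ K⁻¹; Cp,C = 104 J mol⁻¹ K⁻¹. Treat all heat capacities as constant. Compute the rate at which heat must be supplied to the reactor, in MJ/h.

Q_in = 1740 MJ/h

Extent of reaction ξ = 0.712 × 209 = 148.81 mol/min
Reaction term: ξ·ΔH°_rxn = 148.81 × 138 = 20536 kJ/min
Sensible, feed 74.3→25 °C: -2565.6 kJ/min
Outlet flows (mol/min): A 60.192, B 148.81, C 148.81
Sensible, products 25→247 °C: 10992 kJ/min
Q = ΔH = 28961 kJ/min = 482.69 kW
Heat supplied = 1737.7 MJ/h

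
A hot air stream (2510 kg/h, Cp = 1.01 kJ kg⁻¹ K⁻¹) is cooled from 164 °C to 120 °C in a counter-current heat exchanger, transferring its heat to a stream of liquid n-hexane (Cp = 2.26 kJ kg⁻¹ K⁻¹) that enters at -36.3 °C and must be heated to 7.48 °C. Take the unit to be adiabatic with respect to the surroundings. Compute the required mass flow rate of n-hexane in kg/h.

Heat released by hot stream: Q = 2510 × 1.01 × (164 − 120) = 111540 kJ/h
Energy balance on cold side (adiabatic exchanger): Q = ṁ_c·Cp_c·(T_c,out − T_c,in)
ṁ_c = 111540 / [2.26 × (7.48 − -36.3)] = 1127.4 kg/h

ṁ_c = 1130 kg/h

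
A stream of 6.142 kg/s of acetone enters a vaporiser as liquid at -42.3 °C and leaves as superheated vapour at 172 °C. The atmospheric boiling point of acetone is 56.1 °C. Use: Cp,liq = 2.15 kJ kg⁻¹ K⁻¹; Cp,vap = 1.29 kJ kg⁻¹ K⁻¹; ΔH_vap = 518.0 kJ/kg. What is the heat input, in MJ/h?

liquid -42.3→56.1 °C: 211.56 kJ/kg
vaporisation at 56.1 °C: 518 kJ/kg
vapour 56.1→172 °C: 149.51 kJ/kg
Δh = 211.56 + 518 + 149.51 = 879.07 kJ/kg
Q = ṁ·Δh = 6.142 kg/s × 879.07 kJ/kg = 5399.3 kJ/s
|Q| = 5399.3 kW = 19437 MJ/h

Q = 19400 MJ/h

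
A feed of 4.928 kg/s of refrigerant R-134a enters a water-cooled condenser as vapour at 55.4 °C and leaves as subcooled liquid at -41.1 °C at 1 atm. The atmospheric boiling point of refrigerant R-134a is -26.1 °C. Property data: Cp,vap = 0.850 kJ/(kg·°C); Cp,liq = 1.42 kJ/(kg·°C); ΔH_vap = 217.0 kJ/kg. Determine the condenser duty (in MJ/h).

vapour 55.4→-26.1 °C: -69.275 kJ/kg
condensation at -26.1 °C: -217 kJ/kg
liquid -26.1→-41.1 °C: -21.3 kJ/kg
Δh = -69.275 + -217 + -21.3 = -307.57 kJ/kg
Q = ṁ·Δh = 4.928 kg/s × -307.57 kJ/kg = -1515.7 kJ/s
|Q| = 1515.7 kW = 5456.6 MJ/h

Q_c = 5460 MJ/h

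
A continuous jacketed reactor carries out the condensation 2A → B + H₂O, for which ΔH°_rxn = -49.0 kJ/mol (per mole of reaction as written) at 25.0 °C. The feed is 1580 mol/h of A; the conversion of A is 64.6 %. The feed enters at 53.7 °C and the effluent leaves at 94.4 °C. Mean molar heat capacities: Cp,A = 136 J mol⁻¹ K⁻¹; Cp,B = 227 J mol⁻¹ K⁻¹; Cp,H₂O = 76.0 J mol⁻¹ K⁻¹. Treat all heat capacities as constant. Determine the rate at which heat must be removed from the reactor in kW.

Q_out = 4.21 kW

Extent of reaction ξ = 0.646 × 1580 / 2 = 510.34 mol/h
Reaction term: ξ·ΔH°_rxn = 510.34 × -49.0 = -25007 kJ/h
Sensible, feed 53.7→25 °C: -6167.1 kJ/h
Outlet flows (mol/h): A 559.32, B 510.34, H₂O 510.34
Sensible, products 25→94.4 °C: 16011 kJ/h
Q = ΔH = -15163 kJ/h = -4.212 kW
Heat removed = 4.212 kW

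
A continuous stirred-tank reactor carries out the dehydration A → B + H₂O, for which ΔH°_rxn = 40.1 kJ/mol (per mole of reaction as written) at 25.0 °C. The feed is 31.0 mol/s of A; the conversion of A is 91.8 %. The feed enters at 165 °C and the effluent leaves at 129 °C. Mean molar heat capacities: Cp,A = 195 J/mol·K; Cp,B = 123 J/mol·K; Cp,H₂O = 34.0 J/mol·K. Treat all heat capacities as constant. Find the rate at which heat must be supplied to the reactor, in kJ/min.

Q_in = 48700 kJ/min

Extent of reaction ξ = 0.918 × 31.0 = 28.458 mol/s
Reaction term: ξ·ΔH°_rxn = 28.458 × 40.1 = 1141.2 kJ/s
Sensible, feed 165→25 °C: -846.3 kJ/s
Outlet flows (mol/s): A 2.542, B 28.458, H₂O 28.458
Sensible, products 25→129 °C: 516.21 kJ/s
Q = ΔH = 811.08 kJ/s = 811.08 kW
Heat supplied = 48665 kJ/min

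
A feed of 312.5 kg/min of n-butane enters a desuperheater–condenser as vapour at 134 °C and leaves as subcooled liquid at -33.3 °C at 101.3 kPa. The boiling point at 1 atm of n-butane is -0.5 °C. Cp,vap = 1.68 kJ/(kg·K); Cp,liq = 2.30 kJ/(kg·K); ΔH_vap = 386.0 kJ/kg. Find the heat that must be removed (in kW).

vapour 134→-0.5 °C: -225.96 kJ/kg
condensation at -0.5 °C: -386 kJ/kg
liquid -0.5→-33.3 °C: -75.44 kJ/kg
Δh = -225.96 + -386 + -75.44 = -687.4 kJ/kg
Q = ṁ·Δh = 312.5 kg/min × -687.4 kJ/kg = -214810 kJ/min
|Q| = 3580.2 kW

Q_c = 3580 kW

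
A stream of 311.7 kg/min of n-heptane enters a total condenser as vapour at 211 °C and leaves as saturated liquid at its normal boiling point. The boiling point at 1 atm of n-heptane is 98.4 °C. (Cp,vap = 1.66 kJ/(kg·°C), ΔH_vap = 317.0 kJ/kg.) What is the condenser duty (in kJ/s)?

Q_c = 2620 kJ/s

vapour 211→98.4 °C: -186.92 kJ/kg
condensation at 98.4 °C: -317 kJ/kg
Δh = -186.92 + -317 = -503.92 kJ/kg
Q = ṁ·Δh = 311.7 kg/min × -503.92 kJ/kg = -157070 kJ/min
|Q| = 2617.8 kW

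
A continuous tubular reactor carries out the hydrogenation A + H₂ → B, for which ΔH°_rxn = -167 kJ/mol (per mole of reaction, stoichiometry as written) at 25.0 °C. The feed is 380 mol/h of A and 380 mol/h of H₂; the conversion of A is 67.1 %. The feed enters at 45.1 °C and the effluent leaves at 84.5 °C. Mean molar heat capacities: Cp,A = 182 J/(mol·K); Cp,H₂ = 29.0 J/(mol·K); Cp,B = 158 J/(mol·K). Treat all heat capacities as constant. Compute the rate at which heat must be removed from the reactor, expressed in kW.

Q_out = 11.2 kW

Extent of reaction ξ = 0.671 × 380 = 254.98 mol/h
Reaction term: ξ·ΔH°_rxn = 254.98 × -167 = -42582 kJ/h
Sensible, feed 45.1→25 °C: -1611.6 kJ/h
Outlet flows (mol/h): A 125.02, H₂ 125.02, B 254.98
Sensible, products 25→84.5 °C: 3966.6 kJ/h
Q = ΔH = -40227 kJ/h = -11.174 kW
Heat removed = 11.174 kW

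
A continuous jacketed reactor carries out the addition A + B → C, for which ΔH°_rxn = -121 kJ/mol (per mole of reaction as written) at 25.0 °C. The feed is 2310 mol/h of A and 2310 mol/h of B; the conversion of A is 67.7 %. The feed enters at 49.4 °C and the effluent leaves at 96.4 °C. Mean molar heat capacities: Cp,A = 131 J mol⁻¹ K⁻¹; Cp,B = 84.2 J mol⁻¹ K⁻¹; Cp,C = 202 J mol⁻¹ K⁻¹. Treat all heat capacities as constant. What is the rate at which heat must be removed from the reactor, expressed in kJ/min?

Q_out = 2790 kJ/min

Extent of reaction ξ = 0.677 × 2310 = 1563.9 mol/h
Reaction term: ξ·ΔH°_rxn = 1563.9 × -121 = -189230 kJ/h
Sensible, feed 49.4→25 °C: -12130 kJ/h
Outlet flows (mol/h): A 746.13, B 746.13, C 1563.9
Sensible, products 25→96.4 °C: 34020 kJ/h
Q = ΔH = -167340 kJ/h = -46.483 kW
Heat removed = 2789 kJ/min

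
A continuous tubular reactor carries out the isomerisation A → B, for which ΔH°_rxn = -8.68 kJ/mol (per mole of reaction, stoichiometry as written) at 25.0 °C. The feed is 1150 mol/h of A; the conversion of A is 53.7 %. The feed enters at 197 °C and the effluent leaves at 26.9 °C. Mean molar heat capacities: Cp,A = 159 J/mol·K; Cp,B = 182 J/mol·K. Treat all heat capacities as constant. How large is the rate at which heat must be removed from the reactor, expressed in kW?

Q_out = 10.1 kW

Extent of reaction ξ = 0.537 × 1150 = 617.55 mol/h
Reaction term: ξ·ΔH°_rxn = 617.55 × -8.68 = -5360.3 kJ/h
Sensible, feed 197→25 °C: -31450 kJ/h
Outlet flows (mol/h): A 532.45, B 617.55
Sensible, products 25→26.9 °C: 374.4 kJ/h
Q = ΔH = -36436 kJ/h = -10.121 kW
Heat removed = 10.121 kW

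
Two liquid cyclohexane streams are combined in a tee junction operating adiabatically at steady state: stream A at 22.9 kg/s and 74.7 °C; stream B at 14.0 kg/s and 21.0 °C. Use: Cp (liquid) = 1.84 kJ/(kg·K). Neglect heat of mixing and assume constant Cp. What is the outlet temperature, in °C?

No heat crosses the boundary, so H_out = H_in.
Σ ṁᵢCp,ᵢTᵢ = 22.9×1.84×74.7 + 14.0×1.84×21.0 = 3688.5
Σ ṁᵢCp,ᵢ = 22.9×1.84 + 14.0×1.84 = 67.896
T_out = 3688.5 / 67.896 = 54.326 °C

T_out = 54.3 °C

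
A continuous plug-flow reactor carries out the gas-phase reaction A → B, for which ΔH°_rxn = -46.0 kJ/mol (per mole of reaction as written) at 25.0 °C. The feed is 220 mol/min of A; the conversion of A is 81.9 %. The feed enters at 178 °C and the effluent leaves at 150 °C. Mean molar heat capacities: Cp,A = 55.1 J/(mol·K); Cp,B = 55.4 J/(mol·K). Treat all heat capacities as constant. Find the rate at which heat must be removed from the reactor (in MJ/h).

Extent of reaction ξ = 0.819 × 220 = 180.18 mol/min
Reaction term: ξ·ΔH°_rxn = 180.18 × -46.0 = -8288.3 kJ/min
Sensible, feed 178→25 °C: -1854.7 kJ/min
Outlet flows (mol/min): A 39.82, B 180.18
Sensible, products 25→150 °C: 1522 kJ/min
Q = ΔH = -8620.9 kJ/min = -143.68 kW
Heat removed = 517.26 MJ/h

Q_out = 517 MJ/h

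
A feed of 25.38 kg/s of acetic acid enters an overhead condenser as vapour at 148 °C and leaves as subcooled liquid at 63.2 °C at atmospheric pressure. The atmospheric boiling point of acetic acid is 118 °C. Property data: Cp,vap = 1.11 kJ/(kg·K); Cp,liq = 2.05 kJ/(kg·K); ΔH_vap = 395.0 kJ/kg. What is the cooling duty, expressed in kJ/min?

Q_c = 823000 kJ/min

vapour 148→118 °C: -33.3 kJ/kg
condensation at 118 °C: -395 kJ/kg
liquid 118→63.2 °C: -112.34 kJ/kg
Δh = -33.3 + -395 + -112.34 = -540.64 kJ/kg
Q = ṁ·Δh = 25.38 kg/s × -540.64 kJ/kg = -13721 kJ/s
|Q| = 13721 kW = 823290 kJ/min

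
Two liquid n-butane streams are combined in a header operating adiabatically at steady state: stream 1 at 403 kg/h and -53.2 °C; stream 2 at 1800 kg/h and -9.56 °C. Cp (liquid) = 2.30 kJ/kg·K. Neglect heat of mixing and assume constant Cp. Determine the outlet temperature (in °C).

T_out = -17.5 °C

No heat crosses the boundary, so H_out = H_in.
Σ ṁᵢCp,ᵢTᵢ = 403×2.30×-53.2 + 1800×2.30×-9.56 = -88889
Σ ṁᵢCp,ᵢ = 403×2.30 + 1800×2.30 = 5066.9
T_out = -88889 / 5066.9 = -17.543 °C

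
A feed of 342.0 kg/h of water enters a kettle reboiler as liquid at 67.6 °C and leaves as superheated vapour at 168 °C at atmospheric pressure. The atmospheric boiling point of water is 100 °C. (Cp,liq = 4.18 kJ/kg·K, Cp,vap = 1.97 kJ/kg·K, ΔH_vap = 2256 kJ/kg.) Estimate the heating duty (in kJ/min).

liquid 67.6→100 °C: 135.43 kJ/kg
vaporisation at 100 °C: 2256 kJ/kg
vapour 100→168 °C: 133.96 kJ/kg
Δh = 135.43 + 2256 + 133.96 = 2525.4 kJ/kg
Q = ṁ·Δh = 342.0 kg/h × 2525.4 kJ/kg = 863680 kJ/h
|Q| = 239.91 kW = 14395 kJ/min

Q = 14400 kJ/min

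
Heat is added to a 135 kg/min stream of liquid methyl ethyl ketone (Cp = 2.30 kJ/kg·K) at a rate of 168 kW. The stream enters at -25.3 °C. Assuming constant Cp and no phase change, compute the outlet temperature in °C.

T_out = 7.16 °C

Q = 168 kW = 10080 kJ/min
ΔT = Q/(ṁ·Cp) = 10080/(135×2.30) = 32.464 K
T_out = -25.3 + 32.464 = 7.1638 °C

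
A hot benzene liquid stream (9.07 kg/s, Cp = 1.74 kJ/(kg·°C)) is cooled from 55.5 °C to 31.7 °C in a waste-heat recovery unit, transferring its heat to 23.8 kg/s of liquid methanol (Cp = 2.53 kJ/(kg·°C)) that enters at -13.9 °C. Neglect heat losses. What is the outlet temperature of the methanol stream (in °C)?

Heat released by hot stream: Q = 9.07 × 1.74 × (55.5 − 31.7) = 375.61 kJ/s
Energy balance on cold side (adiabatic exchanger): Q = ṁ_c·Cp_c·(T_c,out − T_c,in)
T_c,out = -13.9 + 375.61/(23.8 × 2.53) = -7.6621 °C

T_c,out = -7.66 °C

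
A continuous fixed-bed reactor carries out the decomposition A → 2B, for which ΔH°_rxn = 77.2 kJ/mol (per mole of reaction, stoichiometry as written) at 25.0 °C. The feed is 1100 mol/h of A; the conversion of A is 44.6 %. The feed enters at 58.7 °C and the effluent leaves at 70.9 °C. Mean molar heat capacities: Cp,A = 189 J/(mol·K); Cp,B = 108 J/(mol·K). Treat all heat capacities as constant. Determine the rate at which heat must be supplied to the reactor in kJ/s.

Extent of reaction ξ = 0.446 × 1100 = 490.6 mol/h
Reaction term: ξ·ΔH°_rxn = 490.6 × 77.2 = 37874 kJ/h
Sensible, feed 58.7→25 °C: -7006.2 kJ/h
Outlet flows (mol/h): A 609.4, B 981.2
Sensible, products 25→70.9 °C: 10151 kJ/h
Q = ΔH = 41019 kJ/h = 11.394 kW
Heat supplied = 11.394 kJ/s

Q_in = 11.4 kJ/s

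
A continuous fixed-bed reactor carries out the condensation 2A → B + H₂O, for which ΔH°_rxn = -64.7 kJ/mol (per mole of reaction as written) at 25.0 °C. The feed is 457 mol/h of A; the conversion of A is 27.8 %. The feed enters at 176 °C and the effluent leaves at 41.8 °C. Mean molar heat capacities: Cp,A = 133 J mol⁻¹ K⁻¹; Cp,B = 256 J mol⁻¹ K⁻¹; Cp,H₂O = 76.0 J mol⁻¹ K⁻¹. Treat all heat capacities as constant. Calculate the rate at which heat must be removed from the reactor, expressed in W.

Q_out = 3390 W

Extent of reaction ξ = 0.278 × 457 / 2 = 63.523 mol/h
Reaction term: ξ·ΔH°_rxn = 63.523 × -64.7 = -4109.9 kJ/h
Sensible, feed 176→25 °C: -9177.9 kJ/h
Outlet flows (mol/h): A 329.95, B 63.523, H₂O 63.523
Sensible, products 25→41.8 °C: 1091.6 kJ/h
Q = ΔH = -12196 kJ/h = -3.3879 kW
Heat removed = 3387.9 W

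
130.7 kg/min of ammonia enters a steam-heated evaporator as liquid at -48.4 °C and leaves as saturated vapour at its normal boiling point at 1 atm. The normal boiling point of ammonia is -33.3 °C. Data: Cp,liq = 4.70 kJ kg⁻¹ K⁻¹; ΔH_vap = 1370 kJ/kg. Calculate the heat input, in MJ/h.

liquid -48.4→-33.3 °C: 70.97 kJ/kg
vaporisation at -33.3 °C: 1370 kJ/kg
Δh = 70.97 + 1370 = 1441 kJ/kg
Q = ṁ·Δh = 130.7 kg/min × 1441 kJ/kg = 188330 kJ/min
|Q| = 3138.9 kW = 11300 MJ/h

Q = 11300 MJ/h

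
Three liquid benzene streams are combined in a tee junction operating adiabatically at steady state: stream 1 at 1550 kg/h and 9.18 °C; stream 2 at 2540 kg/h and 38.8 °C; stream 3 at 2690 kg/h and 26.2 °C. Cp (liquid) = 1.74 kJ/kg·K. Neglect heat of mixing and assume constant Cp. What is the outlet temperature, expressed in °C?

T_out = 27.0 °C

Energy balance with Q = 0: Σ ṁᵢCp,ᵢ(T_out − Tᵢ) = 0
T_out = Σ ṁᵢCp,ᵢTᵢ / Σ ṁᵢCp,ᵢ
      = 318870 / 11797 = 27.029 °C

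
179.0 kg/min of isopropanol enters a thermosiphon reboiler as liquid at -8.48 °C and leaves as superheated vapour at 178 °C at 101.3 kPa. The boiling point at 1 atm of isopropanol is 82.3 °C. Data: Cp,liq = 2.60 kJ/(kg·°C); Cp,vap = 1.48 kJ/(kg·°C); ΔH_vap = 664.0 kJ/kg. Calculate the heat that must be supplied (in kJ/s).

Q = 3110 kJ/s

liquid -8.48→82.3 °C: 236.03 kJ/kg
vaporisation at 82.3 °C: 664 kJ/kg
vapour 82.3→178 °C: 141.64 kJ/kg
Δh = 236.03 + 664 + 141.64 = 1041.7 kJ/kg
Q = ṁ·Δh = 179.0 kg/min × 1041.7 kJ/kg = 186460 kJ/min
|Q| = 3107.6 kW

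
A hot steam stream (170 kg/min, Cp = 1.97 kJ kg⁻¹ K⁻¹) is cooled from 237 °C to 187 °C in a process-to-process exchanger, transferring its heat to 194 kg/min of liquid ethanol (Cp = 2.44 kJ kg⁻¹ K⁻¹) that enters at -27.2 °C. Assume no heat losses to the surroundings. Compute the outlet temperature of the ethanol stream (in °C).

Heat released by hot stream: Q = 170 × 1.97 × (237 − 187) = 16745 kJ/min
Energy balance on cold side (adiabatic exchanger): Q = ṁ_c·Cp_c·(T_c,out − T_c,in)
T_c,out = -27.2 + 16745/(194 × 2.44) = 8.1748 °C

T_c,out = 8.17 °C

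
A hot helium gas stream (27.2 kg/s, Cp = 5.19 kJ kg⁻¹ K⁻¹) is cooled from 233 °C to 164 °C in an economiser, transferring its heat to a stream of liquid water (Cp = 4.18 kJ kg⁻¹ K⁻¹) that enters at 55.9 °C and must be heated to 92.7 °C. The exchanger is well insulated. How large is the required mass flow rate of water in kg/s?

ṁ_c = 63.3 kg/s

Heat released by hot stream: Q = 27.2 × 5.19 × (233 − 164) = 9740.6 kJ/s
Energy balance on cold side (adiabatic exchanger): Q = ṁ_c·Cp_c·(T_c,out − T_c,in)
ṁ_c = 9740.6 / [4.18 × (92.7 − 55.9)] = 63.323 kg/s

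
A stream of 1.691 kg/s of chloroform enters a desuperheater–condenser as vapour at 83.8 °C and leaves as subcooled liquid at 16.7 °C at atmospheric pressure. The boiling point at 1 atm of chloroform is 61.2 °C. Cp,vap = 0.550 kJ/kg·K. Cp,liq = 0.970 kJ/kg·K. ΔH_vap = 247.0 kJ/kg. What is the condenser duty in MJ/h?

Q_c = 1840 MJ/h

vapour 83.8→61.2 °C: -12.43 kJ/kg
condensation at 61.2 °C: -247 kJ/kg
liquid 61.2→16.7 °C: -43.165 kJ/kg
Δh = -12.43 + -247 + -43.165 = -302.59 kJ/kg
Q = ṁ·Δh = 1.691 kg/s × -302.59 kJ/kg = -511.69 kJ/s
|Q| = 511.69 kW = 1842.1 MJ/h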